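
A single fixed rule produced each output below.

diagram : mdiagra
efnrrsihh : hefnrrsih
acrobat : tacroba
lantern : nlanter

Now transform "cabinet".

tcabine

In each case the input is transformed by: move the last character to the front.
On "cabinet" that produces "tcabine".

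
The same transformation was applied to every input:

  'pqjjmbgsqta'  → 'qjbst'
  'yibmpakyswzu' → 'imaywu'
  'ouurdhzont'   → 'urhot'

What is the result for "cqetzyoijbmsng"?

qtyibsg

In each case the input is transformed by: keep every other character starting from the second (positions 2nd, 4th, 6th, ...).
Applying that to "cqetzyoijbmsng" gives "qtyibsg".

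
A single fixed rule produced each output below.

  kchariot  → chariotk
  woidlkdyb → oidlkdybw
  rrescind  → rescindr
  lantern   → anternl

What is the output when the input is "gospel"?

What's happening: move the first character to the end.
On "gospel" that produces "ospelg".

ospelg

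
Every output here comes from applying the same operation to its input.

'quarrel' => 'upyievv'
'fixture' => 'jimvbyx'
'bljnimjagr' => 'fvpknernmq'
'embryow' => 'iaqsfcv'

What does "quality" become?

ucyxemp

In each case the input is transformed by: take characters alternately from the front and the back (1st, last, 2nd, 2nd-last, ...), then shift every letter 4 places forward in the alphabet (wrapping around).
"quality" → "qyutail" → "ucyxemp".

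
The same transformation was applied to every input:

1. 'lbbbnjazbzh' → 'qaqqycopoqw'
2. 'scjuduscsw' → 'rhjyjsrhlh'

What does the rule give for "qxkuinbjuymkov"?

The rule is to shift every letter 11 places backward in the alphabet (wrapping around), then swap each adjacent pair of characters (1↔2, 3↔4, ...).
On "qxkuinbjuymkov": the first step gives "fmzjxcqyjnbzdk", and the second then gives "mfjzcxyqnjzbkd".

mfjzcxyqnjzbkd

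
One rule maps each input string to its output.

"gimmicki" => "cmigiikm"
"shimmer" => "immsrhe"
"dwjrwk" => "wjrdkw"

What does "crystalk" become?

astckrly

In each case the input is transformed by: take characters alternately from the front and the back (1st, last, 2nd, 2nd-last, ...), then move the last 3 characters to the front (rotate right by 3).
For "crystalk", step one produces "ckrlyast"; step two turns that into "astckrly".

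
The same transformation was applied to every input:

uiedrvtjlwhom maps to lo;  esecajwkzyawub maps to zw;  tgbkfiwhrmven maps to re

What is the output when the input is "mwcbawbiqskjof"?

In each case the input is transformed by: keep one character in every 3, starting at position 3 (positions 3rd, 6th, 9th, ...), then delete the first 2 characters.
"mwcbawbiqskjof" → "cwqj" → "qj".

qj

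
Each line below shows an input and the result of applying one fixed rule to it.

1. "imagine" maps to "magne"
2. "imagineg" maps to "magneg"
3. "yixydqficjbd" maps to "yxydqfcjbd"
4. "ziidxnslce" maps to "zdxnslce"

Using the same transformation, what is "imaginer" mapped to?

The rule is to remove every "i".
Doing the same to "imaginer": "magner".

magner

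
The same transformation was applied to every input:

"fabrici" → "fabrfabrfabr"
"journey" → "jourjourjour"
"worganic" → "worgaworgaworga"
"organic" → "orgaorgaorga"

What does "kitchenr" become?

kitchkitchkitch

The rule is to delete the last 3 characters, then write the whole string 3 times in a row.
Working it through for "kitchenr": intermediate "kitch", final "kitchkitchkitch".
(Check on "journey": → "jour" → "jourjourjour" ✓)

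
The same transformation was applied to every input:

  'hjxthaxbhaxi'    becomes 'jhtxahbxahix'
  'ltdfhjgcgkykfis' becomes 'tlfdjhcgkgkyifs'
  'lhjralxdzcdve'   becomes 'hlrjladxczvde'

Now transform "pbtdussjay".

What's happening: swap each adjacent pair of characters (1↔2, 3↔4, ...).
So "pbtdussjay" becomes "bpdtsujsya".

bpdtsujsya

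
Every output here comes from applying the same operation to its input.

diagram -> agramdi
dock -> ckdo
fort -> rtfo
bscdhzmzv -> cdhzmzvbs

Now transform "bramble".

Looking at the pairs, the operation is to move the first 2 characters to the end (rotate left by 2).
On "bramble" that produces "amblebr".

amblebr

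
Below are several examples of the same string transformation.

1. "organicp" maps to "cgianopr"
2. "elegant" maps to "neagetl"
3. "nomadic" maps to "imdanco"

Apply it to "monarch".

cnramho

The transformation: take characters alternately from the front and the back (1st, last, 2nd, 2nd-last, ...), then move the first 3 characters to the end (rotate left by 3).
On "monarch": the first step gives "mhocnra", and the second then gives "cnramho".
(Check on "elegant": → "etlneag" → "neagetl" ✓)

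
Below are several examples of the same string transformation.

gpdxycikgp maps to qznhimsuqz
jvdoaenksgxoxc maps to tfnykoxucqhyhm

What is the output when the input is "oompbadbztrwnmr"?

The rule is to shift every letter 10 places forward in the alphabet (wrapping around).
On "oompbadbztrwnmr" that produces "yywzlknljdbgxwb".

yywzlknljdbgxwb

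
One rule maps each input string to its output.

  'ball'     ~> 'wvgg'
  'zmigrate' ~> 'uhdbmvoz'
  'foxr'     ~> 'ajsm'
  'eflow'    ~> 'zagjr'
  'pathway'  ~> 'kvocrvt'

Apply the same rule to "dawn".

yvri

What's happening: shift every letter 5 places backward in the alphabet (wrapping around).
Applying that to "dawn" gives "yvri".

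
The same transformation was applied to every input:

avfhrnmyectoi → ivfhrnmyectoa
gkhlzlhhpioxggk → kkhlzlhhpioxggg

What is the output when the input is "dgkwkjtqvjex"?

The rule is to swap the first and last characters.
For "dgkwkjtqvjex" the result is "xgkwkjtqvjed".

xgkwkjtqvjed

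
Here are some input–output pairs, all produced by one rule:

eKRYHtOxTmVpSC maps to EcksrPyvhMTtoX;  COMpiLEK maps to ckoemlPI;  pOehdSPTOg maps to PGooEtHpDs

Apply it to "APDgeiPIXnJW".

awpjdNGxEiIp

What's happening: take characters alternately from the front and the back (1st, last, 2nd, 2nd-last, ...), then flip the case of every letter.
Working it through for "APDgeiPIXnJW": intermediate "AWPJDngXeIiP", final "awpjdNGxEiIp".
(Check on "eKRYHtOxTmVpSC": → "eCKSRpYVHmtTOx" → "EcksrPyvhMTtoX" ✓)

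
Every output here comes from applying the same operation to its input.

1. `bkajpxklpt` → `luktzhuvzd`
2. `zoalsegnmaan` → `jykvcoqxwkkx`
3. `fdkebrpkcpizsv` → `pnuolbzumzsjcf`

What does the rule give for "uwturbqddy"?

egdeblanni

What's happening: shift every letter 10 places forward in the alphabet (wrapping around).
Applying that to "uwturbqddy" gives "egdeblanni".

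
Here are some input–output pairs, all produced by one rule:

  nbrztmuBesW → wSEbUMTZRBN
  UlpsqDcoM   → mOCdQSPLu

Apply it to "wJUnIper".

The rule is to flip the case of every letter, then reverse the string.
Applying both steps to "wJUnIper": "WjuNiPER", then "REPiNujW".
(Check on "nbrztmuBesW": → "NBRZTMUbESw" → "wSEbUMTZRBN" ✓)

REPiNujW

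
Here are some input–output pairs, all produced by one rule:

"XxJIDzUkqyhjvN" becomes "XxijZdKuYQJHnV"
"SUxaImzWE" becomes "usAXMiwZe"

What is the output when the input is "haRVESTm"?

AHvrseMt

Each output is the input with this applied: flip the case of every letter, then swap each adjacent pair of characters (1↔2, 3↔4, ...).
"haRVESTm" → "HArvestM" → "AHvrseMt".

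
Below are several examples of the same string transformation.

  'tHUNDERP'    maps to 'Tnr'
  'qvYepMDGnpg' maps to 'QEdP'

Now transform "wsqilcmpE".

In each case the input is transformed by: flip the case of every letter, then keep one character in every 3, starting at position 1 (positions 1st, 4th, 7th, ...).
For "wsqilcmpE", step one produces "WSQILCMPe"; step two turns that into "WIM".

WIM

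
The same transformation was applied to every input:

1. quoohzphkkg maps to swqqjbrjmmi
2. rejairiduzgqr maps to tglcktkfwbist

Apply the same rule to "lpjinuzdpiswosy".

The transformation: shift every letter 2 places forward in the alphabet (wrapping around).
Applying that to "lpjinuzdpiswosy" gives "nrlkpwbfrkuyqua".

nrlkpwbfrkuyqua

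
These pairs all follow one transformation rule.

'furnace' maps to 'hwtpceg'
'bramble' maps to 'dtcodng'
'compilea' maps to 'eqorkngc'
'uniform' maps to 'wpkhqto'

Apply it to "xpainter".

zrckpvgt

In each case the input is transformed by: shift every letter 2 places forward in the alphabet (wrapping around).
Applying that to "xpainter" gives "zrckpvgt".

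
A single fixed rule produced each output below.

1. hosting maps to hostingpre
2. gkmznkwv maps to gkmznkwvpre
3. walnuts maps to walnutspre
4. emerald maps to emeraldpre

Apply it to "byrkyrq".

Looking at the pairs, the operation is to append "pre".
Doing the same to "byrkyrq": "byrkyrqpre".

byrkyrqpre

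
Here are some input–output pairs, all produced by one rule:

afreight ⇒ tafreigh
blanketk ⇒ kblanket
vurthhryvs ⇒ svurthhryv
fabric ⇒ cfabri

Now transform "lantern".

What's happening: move the last character to the front.
Doing the same to "lantern": "nlanter".

nlanter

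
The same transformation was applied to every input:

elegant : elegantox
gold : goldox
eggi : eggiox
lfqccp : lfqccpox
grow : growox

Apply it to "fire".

What's happening: append "ox".
For "fire" the result is "fireox".

fireox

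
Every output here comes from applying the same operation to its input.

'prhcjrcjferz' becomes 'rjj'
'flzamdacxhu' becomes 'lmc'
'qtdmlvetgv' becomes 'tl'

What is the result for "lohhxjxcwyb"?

Looking at the pairs, the operation is to delete the last 3 characters, then keep one character in every 3, starting at position 2 (positions 2nd, 5th, 8th, ...).
Working it through for "lohhxjxcwyb": intermediate "lohhxjxc", final "oxc".
(Check on "prhcjrcjferz": → "prhcjrcjf" → "rjj" ✓)

oxc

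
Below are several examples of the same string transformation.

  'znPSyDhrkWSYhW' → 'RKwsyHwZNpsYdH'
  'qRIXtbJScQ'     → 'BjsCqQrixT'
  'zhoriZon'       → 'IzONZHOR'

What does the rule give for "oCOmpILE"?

The rule is to flip the case of every letter, then swap the front and back halves of the string.
For "oCOmpILE", step one produces "OcoMPile"; step two turns that into "PileOcoM".
(Check on "qRIXtbJScQ": → "QrixTBjsCq" → "BjsCqQrixT" ✓)

PileOcoM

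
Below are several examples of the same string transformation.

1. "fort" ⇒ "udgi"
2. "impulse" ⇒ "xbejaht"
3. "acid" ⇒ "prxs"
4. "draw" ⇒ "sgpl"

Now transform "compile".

The rule is to shift every letter 11 places backward in the alphabet (wrapping around).
On "compile" that produces "rdbexat".

rdbexat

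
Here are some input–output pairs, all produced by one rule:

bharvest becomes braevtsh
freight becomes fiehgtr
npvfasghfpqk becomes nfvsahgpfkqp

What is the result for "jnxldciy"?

Looking at the pairs, the operation is to swap each adjacent pair of characters (1↔2, 3↔4, ...), then move the first character to the end.
On "jnxldciy": the first step gives "njlxcdyi", and the second then gives "jlxcdyin".

jlxcdyin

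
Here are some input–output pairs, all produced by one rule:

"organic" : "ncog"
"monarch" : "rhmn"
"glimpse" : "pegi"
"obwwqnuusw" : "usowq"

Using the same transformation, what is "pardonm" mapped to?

The transformation: keep every other character starting from the first (positions 1st, 3rd, 5th, ...), then move the last 2 characters to the front (rotate right by 2).
For "pardonm", step one produces "prom"; step two turns that into "ompr".

ompr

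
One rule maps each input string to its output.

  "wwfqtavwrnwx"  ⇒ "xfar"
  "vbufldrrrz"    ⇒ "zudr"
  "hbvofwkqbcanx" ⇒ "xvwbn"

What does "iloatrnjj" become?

jor

Looking at the pairs, the operation is to move the last character to the front, then keep one character in every 3, starting at position 1 (positions 1st, 4th, 7th, ...).
Working it through for "iloatrnjj": intermediate "jiloatrnj", final "jor".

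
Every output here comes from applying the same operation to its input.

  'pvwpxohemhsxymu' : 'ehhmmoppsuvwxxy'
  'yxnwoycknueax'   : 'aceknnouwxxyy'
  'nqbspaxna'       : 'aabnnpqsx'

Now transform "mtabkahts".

aabhkmstt

The transformation: sort the characters into alphabetical order.
For "mtabkahts" the result is "aabhkmstt".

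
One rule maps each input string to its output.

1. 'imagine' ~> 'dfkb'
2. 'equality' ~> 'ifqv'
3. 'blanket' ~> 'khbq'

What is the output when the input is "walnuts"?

krqp

Looking at the pairs, the operation is to shift every letter 3 places backward in the alphabet (wrapping around), then keep only the last 4 characters.
Working it through for "walnuts": intermediate "txikrqp", final "krqp".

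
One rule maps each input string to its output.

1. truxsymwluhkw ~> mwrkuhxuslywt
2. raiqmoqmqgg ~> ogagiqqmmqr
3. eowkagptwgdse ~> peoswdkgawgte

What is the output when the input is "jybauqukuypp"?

Rule — take characters alternately from the front and the back (1st, last, 2nd, 2nd-last, ...), then swap the first and last characters.
Working it through for "jybauqukuypp": intermediate "jpypbyauukqu", final "upypbyauukqj".

upypbyauukqj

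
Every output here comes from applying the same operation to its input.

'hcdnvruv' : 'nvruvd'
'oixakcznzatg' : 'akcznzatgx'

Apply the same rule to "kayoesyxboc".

oesyxbocy

In each case the input is transformed by: delete the first 2 characters, then move the first character to the end.
Applying both steps to "kayoesyxboc": "yoesyxboc", then "oesyxbocy".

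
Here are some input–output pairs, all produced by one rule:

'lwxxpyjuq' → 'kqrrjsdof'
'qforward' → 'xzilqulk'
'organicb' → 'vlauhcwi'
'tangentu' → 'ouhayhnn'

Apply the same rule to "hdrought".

Each output is the input with this applied: shift every letter 6 places backward in the alphabet (wrapping around), then swap the first and last characters.
Doing the same to "hdrought": "nxlioabb".

nxlioabb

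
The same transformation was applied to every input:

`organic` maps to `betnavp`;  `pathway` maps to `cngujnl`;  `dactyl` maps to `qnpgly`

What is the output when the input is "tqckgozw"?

gdpxtbmj

In each case the input is transformed by: shift every letter 13 places forward in the alphabet (wrapping around) — i.e. ROT13.
So "tqckgozw" becomes "gdpxtbmj".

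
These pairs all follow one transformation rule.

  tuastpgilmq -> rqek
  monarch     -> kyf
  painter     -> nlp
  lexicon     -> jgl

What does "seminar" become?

qgp

The rule is to keep one character in every 3, starting at position 1 (positions 1st, 4th, 7th, ...), then shift every letter 2 places backward in the alphabet (wrapping around).
"seminar" → "sir" → "qgp".
(Check on "painter": → "pnr" → "nlp" ✓)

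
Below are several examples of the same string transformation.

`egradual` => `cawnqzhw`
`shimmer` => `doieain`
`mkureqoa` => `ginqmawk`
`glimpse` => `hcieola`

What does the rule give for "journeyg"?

The rule is to swap each adjacent pair of characters (1↔2, 3↔4, ...), then shift every letter 4 places backward in the alphabet (wrapping around).
Starting from "journeyg": after the first operation, "ojruengy"; after the second, "kfnqajcu".
(Check on "mkureqoa": → "kmruqeao" → "ginqmawk" ✓)

kfnqajcu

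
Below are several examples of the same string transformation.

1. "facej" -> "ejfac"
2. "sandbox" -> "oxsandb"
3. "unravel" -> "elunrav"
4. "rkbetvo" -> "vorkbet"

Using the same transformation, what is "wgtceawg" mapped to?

wgwgtcea

Rule — move the last 2 characters to the front (rotate right by 2).
"wgtceawg" → "wgwgtcea".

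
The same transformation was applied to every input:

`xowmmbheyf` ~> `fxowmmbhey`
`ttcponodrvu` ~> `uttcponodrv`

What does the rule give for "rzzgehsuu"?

urzzgehsu

Each output is the input with this applied: move the last character to the front.
For "rzzgehsuu" the result is "urzzgehsu".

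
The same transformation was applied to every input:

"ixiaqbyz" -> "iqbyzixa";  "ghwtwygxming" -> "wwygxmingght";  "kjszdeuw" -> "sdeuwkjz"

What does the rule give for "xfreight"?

Looking at the pairs, the operation is to move the first 3 characters to the end (rotate left by 3), then swap the first and last characters.
Applying both steps to "xfreight": "eightxfr", then "rightxfe".

rightxfe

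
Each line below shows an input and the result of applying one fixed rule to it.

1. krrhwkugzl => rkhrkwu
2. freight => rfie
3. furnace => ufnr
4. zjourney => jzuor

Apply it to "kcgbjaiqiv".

Rule — delete the last 3 characters, then swap each adjacent pair of characters (1↔2, 3↔4, ...).
For "kcgbjaiqiv", step one produces "kcgbjai"; step two turns that into "ckbgaji".

ckbgaji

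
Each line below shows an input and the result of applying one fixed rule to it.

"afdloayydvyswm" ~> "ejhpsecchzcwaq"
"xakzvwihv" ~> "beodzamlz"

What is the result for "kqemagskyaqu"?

ouiqekwoceuy

The rule is to shift every letter 4 places forward in the alphabet (wrapping around).
Applying that to "kqemagskyaqu" gives "ouiqekwoceuy".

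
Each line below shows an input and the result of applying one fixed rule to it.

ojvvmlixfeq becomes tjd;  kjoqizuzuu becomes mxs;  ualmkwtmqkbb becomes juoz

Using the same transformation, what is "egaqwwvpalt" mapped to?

yuy

The rule is to keep one character in every 3, starting at position 3 (positions 3rd, 6th, 9th, ...), then shift every letter 2 places backward in the alphabet (wrapping around).
For "egaqwwvpalt", step one produces "awa"; step two turns that into "yuy".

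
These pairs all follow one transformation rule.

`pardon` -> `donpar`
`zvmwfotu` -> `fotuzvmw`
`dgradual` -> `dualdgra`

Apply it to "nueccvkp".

cvkpnuec

Each output is the input with this applied: swap the front and back halves of the string.
For "nueccvkp" the result is "cvkpnuec".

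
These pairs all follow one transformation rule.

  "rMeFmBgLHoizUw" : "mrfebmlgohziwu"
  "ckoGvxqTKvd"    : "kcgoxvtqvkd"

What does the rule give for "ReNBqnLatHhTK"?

erbnnqalhtthk

In each case the input is transformed by: swap each adjacent pair of characters (1↔2, 3↔4, ...), then convert every letter to lowercase.
On "ReNBqnLatHhTK": the first step gives "eRBNnqaLHtThK", and the second then gives "erbnnqalhtthk".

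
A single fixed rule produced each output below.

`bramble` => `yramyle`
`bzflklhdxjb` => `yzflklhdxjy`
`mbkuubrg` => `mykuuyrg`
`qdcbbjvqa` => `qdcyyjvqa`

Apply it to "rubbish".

Rule — replace every "b" with "y".
Applying that to "rubbish" gives "ruyyish".

ruyyish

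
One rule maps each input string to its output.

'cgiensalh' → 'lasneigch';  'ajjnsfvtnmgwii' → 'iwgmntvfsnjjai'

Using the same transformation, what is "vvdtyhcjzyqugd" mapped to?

guqyzjchytdvvd

In each case the input is transformed by: move the last character to the front, then reverse the string.
"vvdtyhcjzyqugd" → "dvvdtyhcjzyqug" → "guqyzjchytdvvd".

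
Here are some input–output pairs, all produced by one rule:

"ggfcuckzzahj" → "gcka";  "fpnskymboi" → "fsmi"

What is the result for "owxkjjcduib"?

okci

The transformation: keep one character in every 3, starting at position 1 (positions 1st, 4th, 7th, ...).
For "owxkjjcduib" the result is "okci".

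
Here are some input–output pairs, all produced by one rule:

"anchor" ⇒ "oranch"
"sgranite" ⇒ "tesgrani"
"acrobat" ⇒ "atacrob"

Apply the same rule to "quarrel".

elquarr

Looking at the pairs, the operation is to move the last 2 characters to the front (rotate right by 2).
Applying that to "quarrel" gives "elquarr".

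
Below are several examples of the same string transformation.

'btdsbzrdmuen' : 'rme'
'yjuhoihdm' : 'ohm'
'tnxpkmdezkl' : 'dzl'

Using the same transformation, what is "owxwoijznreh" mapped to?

The pattern: keep every other character starting from the first (positions 1st, 3rd, 5th, ...), then keep only the last 3 characters.
"owxwoijznreh" → "oxojne" → "jne".

jne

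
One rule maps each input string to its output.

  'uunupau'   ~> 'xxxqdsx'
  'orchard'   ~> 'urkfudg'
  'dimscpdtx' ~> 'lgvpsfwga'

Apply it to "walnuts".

In each case the input is transformed by: swap each adjacent pair of characters (1↔2, 3↔4, ...), then shift every letter 3 places forward in the alphabet (wrapping around).
"walnuts" → "awnltus" → "dzqowxv".

dzqowxv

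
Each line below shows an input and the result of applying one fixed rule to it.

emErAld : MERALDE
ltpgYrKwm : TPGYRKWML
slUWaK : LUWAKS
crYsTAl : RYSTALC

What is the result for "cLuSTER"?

LUSTERC

Each output is the input with this applied: move the first character to the end, then convert every letter to uppercase.
Working it through for "cLuSTER": intermediate "LuSTERc", final "LUSTERC".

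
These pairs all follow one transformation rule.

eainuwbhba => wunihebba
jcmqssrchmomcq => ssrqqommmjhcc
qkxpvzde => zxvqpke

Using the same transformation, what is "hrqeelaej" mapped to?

rqljheee

The transformation: sort the characters into reverse alphabetical order, then delete the last character.
For "hrqeelaej", step one produces "rqljheeea"; step two turns that into "rqljheee".
(Check on "qkxpvzde": → "zxvqpked" → "zxvqpke" ✓)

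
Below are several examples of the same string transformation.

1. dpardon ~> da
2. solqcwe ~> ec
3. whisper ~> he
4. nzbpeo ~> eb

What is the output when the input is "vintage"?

ea

Looking at the pairs, the operation is to sort the characters into reverse alphabetical order, then keep only the last 2 characters.
Working it through for "vintage": intermediate "vtnigea", final "ea".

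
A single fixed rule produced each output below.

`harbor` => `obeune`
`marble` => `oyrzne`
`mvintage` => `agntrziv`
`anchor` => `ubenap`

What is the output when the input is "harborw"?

obejune

The transformation: move the first 3 characters to the end (rotate left by 3), then shift every letter 13 places forward in the alphabet (wrapping around) — i.e. ROT13.
Applying that to "harborw" gives "obejune".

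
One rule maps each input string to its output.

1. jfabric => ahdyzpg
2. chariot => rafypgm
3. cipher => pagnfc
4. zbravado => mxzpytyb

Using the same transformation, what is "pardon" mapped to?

What's happening: shift every letter 2 places backward in the alphabet (wrapping around), then move the last character to the front.
Applying that to "pardon" gives "lnypbm".

lnypbm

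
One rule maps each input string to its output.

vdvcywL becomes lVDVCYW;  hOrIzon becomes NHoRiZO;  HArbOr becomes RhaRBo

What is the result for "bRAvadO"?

The rule is to flip the case of every letter, then move the last character to the front.
So "bRAvadO" becomes "oBraVAD".

oBraVAD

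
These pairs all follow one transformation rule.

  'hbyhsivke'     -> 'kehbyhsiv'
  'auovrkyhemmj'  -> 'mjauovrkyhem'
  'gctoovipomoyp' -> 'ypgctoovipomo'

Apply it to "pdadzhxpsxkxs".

xspdadzhxpsxk

In each case the input is transformed by: move the last 2 characters to the front (rotate right by 2).
Doing the same to "pdadzhxpsxkxs": "xspdadzhxpsxk".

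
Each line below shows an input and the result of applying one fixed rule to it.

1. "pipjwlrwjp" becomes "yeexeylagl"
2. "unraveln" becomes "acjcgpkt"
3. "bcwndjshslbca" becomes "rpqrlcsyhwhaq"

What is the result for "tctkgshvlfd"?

The rule is to shift every letter 11 places backward in the alphabet (wrapping around), then move the last 2 characters to the front (rotate right by 2).
"tctkgshvlfd" → "irizvhwkaus" → "usirizvhwka".

usirizvhwka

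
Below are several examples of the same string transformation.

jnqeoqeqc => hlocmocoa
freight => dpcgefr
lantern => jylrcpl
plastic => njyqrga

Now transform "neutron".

The rule is to shift every letter 2 places backward in the alphabet (wrapping around).
"neutron" → "lcsrpml".

lcsrpml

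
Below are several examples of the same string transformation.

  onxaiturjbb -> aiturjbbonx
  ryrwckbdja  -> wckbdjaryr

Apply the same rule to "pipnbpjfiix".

nbpjfiixpip

Each output is the input with this applied: move the first 3 characters to the end (rotate left by 3).
Doing the same to "pipnbpjfiix": "nbpjfiixpip".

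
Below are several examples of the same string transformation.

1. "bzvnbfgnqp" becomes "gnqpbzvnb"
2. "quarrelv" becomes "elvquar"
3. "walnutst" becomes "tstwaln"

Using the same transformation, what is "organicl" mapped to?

The transformation: swap the front and back halves of the string, then delete the first character.
Applying both steps to "organicl": "niclorga", then "iclorga".

iclorga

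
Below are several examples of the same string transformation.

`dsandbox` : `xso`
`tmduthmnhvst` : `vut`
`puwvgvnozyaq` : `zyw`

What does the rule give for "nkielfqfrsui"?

usr

What's happening: sort the characters into reverse alphabetical order, then keep only the first 3 characters.
"nkielfqfrsui" → "usrqnlkiiffe" → "usr".
(Check on "dsandbox": → "xsonddba" → "xso" ✓)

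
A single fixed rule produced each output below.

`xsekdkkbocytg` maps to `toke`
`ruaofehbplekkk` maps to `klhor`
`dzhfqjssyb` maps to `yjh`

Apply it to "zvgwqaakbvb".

vawz

Rule — reverse the string, then keep one character in every 3, starting at position 2 (positions 2nd, 5th, 8th, ...).
Applying both steps to "zvgwqaakbvb": "bvbkaaqwgvz", then "vawz".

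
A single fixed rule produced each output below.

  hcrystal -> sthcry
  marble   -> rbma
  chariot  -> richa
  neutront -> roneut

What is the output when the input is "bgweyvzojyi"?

Looking at the pairs, the operation is to delete the last 2 characters, then move the last 2 characters to the front (rotate right by 2).
For "bgweyvzojyi" the result is "ojbgweyvz".

ojbgweyvz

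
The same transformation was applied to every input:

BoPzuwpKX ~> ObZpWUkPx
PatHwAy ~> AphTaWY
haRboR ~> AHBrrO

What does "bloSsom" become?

LBsOOSM

The pattern: flip the case of every letter, then swap each adjacent pair of characters (1↔2, 3↔4, ...).
"bloSsom" → "LBsOOSM".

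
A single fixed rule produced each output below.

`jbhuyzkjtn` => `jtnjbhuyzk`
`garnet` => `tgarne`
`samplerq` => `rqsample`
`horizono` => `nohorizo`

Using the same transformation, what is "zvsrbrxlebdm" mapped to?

ebdmzvsrbrxl

Looking at the pairs, the operation is to move the first 2 characters to the end (rotate left by 2), then swap the front and back halves of the string.
Working it through for "zvsrbrxlebdm": intermediate "srbrxlebdmzv", final "ebdmzvsrbrxl".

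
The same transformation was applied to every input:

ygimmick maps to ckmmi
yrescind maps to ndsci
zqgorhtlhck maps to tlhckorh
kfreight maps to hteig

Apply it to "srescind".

ndsci

The rule is to delete the first 3 characters, then move the first 3 characters to the end (rotate left by 3).
Working it through for "srescind": intermediate "scind", final "ndsci".
(Check on "zqgorhtlhck": → "orhtlhck" → "tlhckorh" ✓)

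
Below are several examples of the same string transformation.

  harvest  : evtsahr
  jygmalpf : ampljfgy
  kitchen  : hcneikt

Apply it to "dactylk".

Looking at the pairs, the operation is to move the first 3 characters to the end (rotate left by 3), then swap each adjacent pair of characters (1↔2, 3↔4, ...).
"dactylk" → "tylkdac" → "ytkladc".
(Check on "harvest": → "vesthar" → "evtsahr" ✓)

ytkladc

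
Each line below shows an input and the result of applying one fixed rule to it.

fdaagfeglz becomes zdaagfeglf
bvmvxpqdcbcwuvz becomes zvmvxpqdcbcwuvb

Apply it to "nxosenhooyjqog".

Looking at the pairs, the operation is to swap the first and last characters.
Applying that to "nxosenhooyjqog" gives "gxosenhooyjqon".

gxosenhooyjqon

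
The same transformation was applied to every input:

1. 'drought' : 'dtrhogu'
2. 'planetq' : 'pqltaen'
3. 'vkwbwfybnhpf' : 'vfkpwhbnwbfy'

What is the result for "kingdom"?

kmiondg

Looking at the pairs, the operation is to take characters alternately from the front and the back (1st, last, 2nd, 2nd-last, ...).
So "kingdom" becomes "kmiondg".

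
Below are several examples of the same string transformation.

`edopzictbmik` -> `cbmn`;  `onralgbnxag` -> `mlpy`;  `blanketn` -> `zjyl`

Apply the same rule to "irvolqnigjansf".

In each case the input is transformed by: shift every letter 2 places backward in the alphabet (wrapping around), then keep only the first 4 characters.
Working it through for "irvolqnigjansf": intermediate "gptmjolgehylqd", final "gptm".
(Check on "edopzictbmik": → "cbmnxgarzkgi" → "cbmn" ✓)

gptm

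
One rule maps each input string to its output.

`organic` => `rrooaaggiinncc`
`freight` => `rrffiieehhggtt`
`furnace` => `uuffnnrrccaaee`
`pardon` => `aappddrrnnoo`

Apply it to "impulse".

mmiiuuppssllee

Looking at the pairs, the operation is to swap each adjacent pair of characters (1↔2, 3↔4, ...), then double every character.
Working it through for "impulse": intermediate "miupsle", final "mmiiuuppssllee".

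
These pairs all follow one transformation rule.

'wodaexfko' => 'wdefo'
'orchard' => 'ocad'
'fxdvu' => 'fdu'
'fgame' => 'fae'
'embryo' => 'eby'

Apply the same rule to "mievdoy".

Rule — keep every other character starting from the first (positions 1st, 3rd, 5th, ...).
For "mievdoy" the result is "medy".

medy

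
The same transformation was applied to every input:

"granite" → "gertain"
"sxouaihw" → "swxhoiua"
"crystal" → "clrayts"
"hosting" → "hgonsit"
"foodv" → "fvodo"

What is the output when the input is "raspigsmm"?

Each output is the input with this applied: take characters alternately from the front and the back (1st, last, 2nd, 2nd-last, ...).
On "raspigsmm" that produces "rmamsspgi".

rmamsspgi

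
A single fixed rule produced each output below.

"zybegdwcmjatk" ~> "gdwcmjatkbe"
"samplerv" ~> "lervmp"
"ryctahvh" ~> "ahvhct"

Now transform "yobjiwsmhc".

Each output is the input with this applied: delete the first 2 characters, then move the first 2 characters to the end (rotate left by 2).
"yobjiwsmhc" → "bjiwsmhc" → "iwsmhcbj".
(Check on "zybegdwcmjatk": → "begdwcmjatk" → "gdwcmjatkbe" ✓)

iwsmhcbj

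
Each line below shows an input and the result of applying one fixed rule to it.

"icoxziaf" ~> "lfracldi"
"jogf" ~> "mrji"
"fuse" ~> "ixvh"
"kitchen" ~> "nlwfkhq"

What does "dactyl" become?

gdfwbo

Rule — shift every letter 3 places forward in the alphabet (wrapping around).
For "dactyl" the result is "gdfwbo".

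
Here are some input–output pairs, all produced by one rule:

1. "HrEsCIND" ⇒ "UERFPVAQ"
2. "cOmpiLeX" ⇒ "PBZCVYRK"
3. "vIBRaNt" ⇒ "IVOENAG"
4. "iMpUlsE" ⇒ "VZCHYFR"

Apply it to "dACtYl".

QNPGLY

What's happening: shift every letter 13 places forward in the alphabet (wrapping around) — i.e. ROT13, then convert every letter to uppercase.
So "dACtYl" becomes "QNPGLY".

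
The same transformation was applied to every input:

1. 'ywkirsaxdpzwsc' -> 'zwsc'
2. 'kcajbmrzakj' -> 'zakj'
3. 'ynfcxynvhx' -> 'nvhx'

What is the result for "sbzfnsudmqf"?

Looking at the pairs, the operation is to keep only the last 4 characters.
So "sbzfnsudmqf" becomes "dmqf".

dmqf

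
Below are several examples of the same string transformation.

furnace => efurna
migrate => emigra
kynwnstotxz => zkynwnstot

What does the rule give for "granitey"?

ygranit

The pattern: move the last character to the front, then delete the last character.
Doing the same to "granitey": "ygranit".
(Check on "kynwnstotxz": → "zkynwnstotx" → "zkynwnstot" ✓)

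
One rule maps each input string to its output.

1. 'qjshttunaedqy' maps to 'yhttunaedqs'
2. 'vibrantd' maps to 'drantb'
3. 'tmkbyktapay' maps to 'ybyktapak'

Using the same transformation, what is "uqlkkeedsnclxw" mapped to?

The transformation: delete the first 2 characters, then swap the first and last characters.
"uqlkkeedsnclxw" → "lkkeedsnclxw" → "wkkeedsnclxl".

wkkeedsnclxl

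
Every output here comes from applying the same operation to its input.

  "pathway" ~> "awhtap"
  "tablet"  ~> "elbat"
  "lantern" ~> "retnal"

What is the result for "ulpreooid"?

iooerplu

Looking at the pairs, the operation is to reverse the string, then delete the first character.
For "ulpreooid", step one produces "diooerplu"; step two turns that into "iooerplu".
(Check on "pathway": → "yawhtap" → "awhtap" ✓)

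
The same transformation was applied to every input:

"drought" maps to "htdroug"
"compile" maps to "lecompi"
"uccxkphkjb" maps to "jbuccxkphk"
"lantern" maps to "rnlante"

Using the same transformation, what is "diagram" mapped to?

In each case the input is transformed by: move the last 2 characters to the front (rotate right by 2).
So "diagram" becomes "amdiagr".

amdiagr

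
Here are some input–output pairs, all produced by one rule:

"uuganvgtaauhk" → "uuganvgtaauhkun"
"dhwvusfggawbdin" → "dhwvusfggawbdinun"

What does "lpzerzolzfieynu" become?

The pattern: append "un".
For "lpzerzolzfieynu" the result is "lpzerzolzfieynuun".

lpzerzolzfieynuun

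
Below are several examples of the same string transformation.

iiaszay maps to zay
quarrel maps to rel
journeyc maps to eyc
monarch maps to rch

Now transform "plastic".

The pattern: keep only the last 3 characters.
For "plastic" the result is "tic".

tic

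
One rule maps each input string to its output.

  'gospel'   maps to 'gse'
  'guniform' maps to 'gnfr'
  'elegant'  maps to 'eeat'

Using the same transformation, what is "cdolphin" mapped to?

copi

The transformation: keep every other character starting from the first (positions 1st, 3rd, 5th, ...).
For "cdolphin" the result is "copi".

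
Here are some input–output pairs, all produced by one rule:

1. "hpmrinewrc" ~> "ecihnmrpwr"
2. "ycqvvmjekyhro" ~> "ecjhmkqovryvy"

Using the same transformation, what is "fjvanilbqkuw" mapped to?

baifkjnluqwv

Rule — sort the characters into alphabetical order, then swap each adjacent pair of characters (1↔2, 3↔4, ...).
On "fjvanilbqkuw": the first step gives "abfijklnquvw", and the second then gives "baifkjnluqwv".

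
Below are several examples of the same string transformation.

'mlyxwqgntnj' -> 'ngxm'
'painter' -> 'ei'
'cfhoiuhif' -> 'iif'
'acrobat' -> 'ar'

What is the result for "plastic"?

ia

The rule is to reverse the string, then keep one character in every 3, starting at position 2 (positions 2nd, 5th, 8th, ...).
Starting from "plastic": after the first operation, "citsalp"; after the second, "ia".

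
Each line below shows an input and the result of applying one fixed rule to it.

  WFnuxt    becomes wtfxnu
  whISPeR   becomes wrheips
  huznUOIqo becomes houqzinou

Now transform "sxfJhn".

The transformation: take characters alternately from the front and the back (1st, last, 2nd, 2nd-last, ...), then convert every letter to lowercase.
For "sxfJhn", step one produces "snxhfJ"; step two turns that into "snxhfj".

snxhfj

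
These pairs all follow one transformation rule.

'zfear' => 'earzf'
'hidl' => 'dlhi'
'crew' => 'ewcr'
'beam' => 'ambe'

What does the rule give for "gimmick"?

Each output is the input with this applied: move the first 2 characters to the end (rotate left by 2).
"gimmick" → "mmickgi".

mmickgi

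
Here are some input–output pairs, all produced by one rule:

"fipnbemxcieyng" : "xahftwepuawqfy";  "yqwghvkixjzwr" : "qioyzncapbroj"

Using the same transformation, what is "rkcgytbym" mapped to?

jcuyqltqe

Each output is the input with this applied: shift every letter 8 places backward in the alphabet (wrapping around).
So "rkcgytbym" becomes "jcuyqltqe".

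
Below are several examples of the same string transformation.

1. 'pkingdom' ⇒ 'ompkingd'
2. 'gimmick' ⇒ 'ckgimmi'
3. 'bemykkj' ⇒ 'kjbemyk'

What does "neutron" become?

In each case the input is transformed by: move the last 2 characters to the front (rotate right by 2).
"neutron" → "onneutr".

onneutr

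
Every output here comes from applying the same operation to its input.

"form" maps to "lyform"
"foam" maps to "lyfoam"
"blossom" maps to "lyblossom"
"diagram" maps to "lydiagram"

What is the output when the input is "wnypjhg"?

lywnypjhg

The pattern: prepend "ly".
For "wnypjhg" the result is "lywnypjhg".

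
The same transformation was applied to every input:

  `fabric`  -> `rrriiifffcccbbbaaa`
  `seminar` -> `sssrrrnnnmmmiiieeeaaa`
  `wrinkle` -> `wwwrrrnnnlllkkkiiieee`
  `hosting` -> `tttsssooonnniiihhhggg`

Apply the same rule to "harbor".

rrrrrrooohhhbbbaaa

The transformation: repeat every character 3 times, then sort the characters into reverse alphabetical order.
On "harbor" that produces "rrrrrrooohhhbbbaaa".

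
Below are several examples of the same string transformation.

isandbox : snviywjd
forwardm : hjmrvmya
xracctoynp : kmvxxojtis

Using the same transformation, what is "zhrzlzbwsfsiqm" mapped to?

hcmuguwrnandlu

Looking at the pairs, the operation is to swap the first and last characters, then shift every letter 5 places backward in the alphabet (wrapping around).
Starting from "zhrzlzbwsfsiqm": after the first operation, "mhrzlzbwsfsiqz"; after the second, "hcmuguwrnandlu".
(Check on "isandbox": → "xsandboi" → "snviywjd" ✓)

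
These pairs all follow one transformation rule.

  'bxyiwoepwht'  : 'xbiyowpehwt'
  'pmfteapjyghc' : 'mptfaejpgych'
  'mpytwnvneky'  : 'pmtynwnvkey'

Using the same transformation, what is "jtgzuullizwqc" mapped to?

tjzguullziqwc

What's happening: swap each adjacent pair of characters (1↔2, 3↔4, ...).
So "jtgzuullizwqc" becomes "tjzguullziqwc".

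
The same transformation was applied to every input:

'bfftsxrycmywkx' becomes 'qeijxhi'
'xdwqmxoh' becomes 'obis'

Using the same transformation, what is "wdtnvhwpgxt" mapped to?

The rule is to keep every other character starting from the second (positions 2nd, 4th, 6th, ...), then shift every letter 11 places forward in the alphabet (wrapping around).
Applying that to "wdtnvhwpgxt" gives "oysai".

oysai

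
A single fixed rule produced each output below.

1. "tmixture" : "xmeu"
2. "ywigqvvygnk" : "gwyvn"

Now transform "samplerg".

Looking at the pairs, the operation is to keep every other character starting from the second (positions 2nd, 4th, 6th, ...), then swap each adjacent pair of characters (1↔2, 3↔4, ...).
On "samplerg": the first step gives "apeg", and the second then gives "page".

page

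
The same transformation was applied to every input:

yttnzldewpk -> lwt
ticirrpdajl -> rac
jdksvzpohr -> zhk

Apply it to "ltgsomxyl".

mlg

The pattern: keep one character in every 3, starting at position 3 (positions 3rd, 6th, 9th, ...), then move the first character to the end.
For "ltgsomxyl" the result is "mlg".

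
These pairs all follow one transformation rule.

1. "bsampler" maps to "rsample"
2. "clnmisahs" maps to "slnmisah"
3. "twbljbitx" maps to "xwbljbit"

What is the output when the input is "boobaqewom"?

moobaqewo

Rule — delete the first character, then move the last character to the front.
Applying both steps to "boobaqewom": "oobaqewom", then "moobaqewo".
(Check on "clnmisahs": → "lnmisahs" → "slnmisah" ✓)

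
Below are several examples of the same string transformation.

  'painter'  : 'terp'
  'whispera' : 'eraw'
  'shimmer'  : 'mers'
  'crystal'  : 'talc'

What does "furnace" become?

Each output is the input with this applied: move the first character to the end, then keep only the last 4 characters.
Starting from "furnace": after the first operation, "urnacef"; after the second, "acef".

acef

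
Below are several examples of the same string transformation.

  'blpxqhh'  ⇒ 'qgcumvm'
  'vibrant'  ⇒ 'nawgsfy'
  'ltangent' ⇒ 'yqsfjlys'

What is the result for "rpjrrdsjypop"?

uwwoiwoxudut

Rule — shift every letter 5 places forward in the alphabet (wrapping around), then swap each adjacent pair of characters (1↔2, 3↔4, ...).
Applying both steps to "rpjrrdsjypop": "wuowwixodutu", then "uwwoiwoxudut".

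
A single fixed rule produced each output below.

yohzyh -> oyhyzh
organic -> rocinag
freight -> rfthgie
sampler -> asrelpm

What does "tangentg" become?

atgtnegn

Each output is the input with this applied: move the first 2 characters to the end (rotate left by 2), then reverse the string.
"tangentg" → "ngentgta" → "atgtnegn".
(Check on "yohzyh": → "hzyhyo" → "oyhyzh" ✓)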